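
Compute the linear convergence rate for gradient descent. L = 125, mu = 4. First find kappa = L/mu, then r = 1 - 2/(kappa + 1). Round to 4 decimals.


Step 1: Compute the condition number.
kappa = L/mu = 125/4 = 31.25
Step 2: Compute the convergence rate.
r = 1 - 2/(kappa + 1) = 1 - 2*mu/(L + mu) = (L - mu)/(L + mu) = 121/129 = 0.938


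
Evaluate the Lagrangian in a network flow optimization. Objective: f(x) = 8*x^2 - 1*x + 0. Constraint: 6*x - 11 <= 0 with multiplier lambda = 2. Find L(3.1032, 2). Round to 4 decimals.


Step 1: Evaluate f(x).
f(3.1032) = 8*3.1032^2 - 1*3.1032 + 0 = 73.9356
Step 2: Evaluate g(x).
g(3.1032) = 6*3.1032 - 11 = 7.6192
Step 3: Compute Lagrangian.
L = 73.9356 + 2*7.6192 = 89.174


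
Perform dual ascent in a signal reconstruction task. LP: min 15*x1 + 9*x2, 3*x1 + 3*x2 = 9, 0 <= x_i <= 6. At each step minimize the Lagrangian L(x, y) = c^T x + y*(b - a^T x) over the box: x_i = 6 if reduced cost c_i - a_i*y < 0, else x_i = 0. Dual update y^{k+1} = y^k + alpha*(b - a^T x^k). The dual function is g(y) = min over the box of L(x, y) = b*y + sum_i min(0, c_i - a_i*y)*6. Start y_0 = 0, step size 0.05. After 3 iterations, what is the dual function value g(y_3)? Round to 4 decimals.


Dual ascent for LP: min 15*x1 + 9*x2, 3*x1 + 3*x2 = 9, 0 <= x_i <= 6
Step 1: y^k = 0.0, reduced costs: (15.0, 9.0)
  x^k = (0.0, 0.0), subgradient = b - a^T x = 9.0
  y^{k+1} = 0.0 + 0.05*9.0 = 0.45
Step 2: y^k = 0.45, reduced costs: (13.65, 7.65)
  x^k = (0.0, 0.0), subgradient = b - a^T x = 9.0
  y^{k+1} = 0.45 + 0.05*9.0 = 0.9
Step 3: y^k = 0.9, reduced costs: (12.3, 6.3)
  x^k = (0.0, 0.0), subgradient = b - a^T x = 9.0
  y^{k+1} = 0.9 + 0.05*9.0 = 1.35
Dual objective at y_3 = 1.35: reduced costs (10.95, 4.95), box minimizer x = (0.0, 0.0)
g(y_3) = b*y + (c1 - a1*y)*x1 + (c2 - a2*y)*x2 = 9*1.35 + 10.95*0.0 + 4.95*0.0 = 12.15 + 0.0 + 0.0 = 12.15


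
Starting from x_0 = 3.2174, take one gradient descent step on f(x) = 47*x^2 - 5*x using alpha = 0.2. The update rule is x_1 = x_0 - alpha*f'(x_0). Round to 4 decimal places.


We compute the gradient at x_0 and apply the update.
f'(x) = 94*x - 5
f'(3.2174) = 94*3.2174 - 5 = 297.4356
x_1 = 3.2174 - 0.2*297.4356 = -56.2697


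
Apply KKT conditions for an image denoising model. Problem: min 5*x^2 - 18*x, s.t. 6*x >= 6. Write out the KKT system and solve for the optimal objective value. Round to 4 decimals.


Step 1: Try lambda = 0 (constraint inactive).
Stationarity: 2*5*x - 18 = 0
x* = 18/(2*5) = 1.8
Check constraint: 6*1.8 = 10.8 >= 6 -- satisfied.
Step 2: Compute optimal value.
f(x*) = 5*1.8^2 - 18*1.8 = -16.2


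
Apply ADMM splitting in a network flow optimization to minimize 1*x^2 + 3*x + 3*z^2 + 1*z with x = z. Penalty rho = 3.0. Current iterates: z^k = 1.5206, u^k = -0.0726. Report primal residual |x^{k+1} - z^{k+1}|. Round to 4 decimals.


ADMM iteration with rho = 3.0, z^k = 1.5206, u^k = -0.0726
Step 1: x-update.
Minimize 1*x^2 + 3*x + (3.0/2)*(x - 1.5206 - 0.0726)^2
FOC: (2*1 + 3.0)*x = -3 + 3.0*(1.5206 + 0.0726)
x^{k+1} = 0.3559
Step 2: z-update.
Minimize 3*z^2 + 1*z + (3.0/2)*(0.3559 - z - 0.0726)^2
FOC: (2*3 + 3.0)*z = -1 + 3.0*(0.3559 - 0.0726)
z^{k+1} = -0.0167
Step 3: u-update.
u^{k+1} = -0.0726 + 0.3559 + 0.0167 = 0.3
Step 4: Primal residual = |0.3559 + 0.0167| = 0.3726


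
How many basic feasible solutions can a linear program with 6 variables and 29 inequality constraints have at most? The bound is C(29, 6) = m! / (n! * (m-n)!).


Each vertex corresponds to some choice of n active constraints out of m, so the number of vertices is at most C(m, n) = m! / (n!(m-n)!).
m = 29, n = 6
Numerator: 29 * 28 * 27 * 26 * 25 * 24
Denominator: 6! = 720
C(29, 6) = 475020


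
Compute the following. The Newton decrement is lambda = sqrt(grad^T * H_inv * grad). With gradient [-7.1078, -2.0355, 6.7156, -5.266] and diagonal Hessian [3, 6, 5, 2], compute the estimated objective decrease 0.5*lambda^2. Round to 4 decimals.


Step 1: H is diagonal, so H^(-1) * g = [-2.3693, -0.3393, 1.3431, -2.633].
Step 2: g^T H^(-1) g = sum_i g_i^2 / H_ii
  = (-7.1078)^2/3 + (-2.0355)^2/6 + (6.7156)^2/5 + (-5.266)^2/2
  = 16.8403 + 0.6905 + 9.0199 + 13.8654 = 40.4161
Step 3: Objective decrease = 0.5 * g^T H^(-1) g = 20.208


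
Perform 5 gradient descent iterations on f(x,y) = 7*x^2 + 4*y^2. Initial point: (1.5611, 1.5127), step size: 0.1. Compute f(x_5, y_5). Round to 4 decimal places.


Gradient descent on f(x,y) = 7*x^2 + 4*y^2.
Starting point: (1.5611, 1.5127), alpha = 0.1
Step 1: grad_x = 2*7*1.5611 = 21.8554, grad_y = 2*4*1.5127 = 12.1016
  x_1 = 1.5611 - 0.1*21.8554 = -0.6244
  y_1 = 1.5127 - 0.1*12.1016 = 0.3025
Step 2: grad_x = 2*7*-0.6244 = -8.7422, grad_y = 2*4*0.3025 = 2.4203
  x_2 = -0.6244 - 0.1*-8.7422 = 0.2498
  y_2 = 0.3025 - 0.1*2.4203 = 0.0605
Step 3: grad_x = 2*7*0.2498 = 3.4969, grad_y = 2*4*0.0605 = 0.4841
  x_3 = 0.2498 - 0.1*3.4969 = -0.0999
  y_3 = 0.0605 - 0.1*0.4841 = 0.0121
Step 4: grad_x = 2*7*-0.0999 = -1.3987, grad_y = 2*4*0.0121 = 0.0968
  x_4 = -0.0999 - 0.1*-1.3987 = 0.04
  y_4 = 0.0121 - 0.1*0.0968 = 0.0024
Step 5: grad_x = 2*7*0.04 = 0.5595, grad_y = 2*4*0.0024 = 0.0194
  x_5 = 0.04 - 0.1*0.5595 = -0.016
  y_5 = 0.0024 - 0.1*0.0194 = 0.0005
f(-0.016, 0.0005) = 7*(-0.016)^2 + 4*0.0005^2 = 0.0018


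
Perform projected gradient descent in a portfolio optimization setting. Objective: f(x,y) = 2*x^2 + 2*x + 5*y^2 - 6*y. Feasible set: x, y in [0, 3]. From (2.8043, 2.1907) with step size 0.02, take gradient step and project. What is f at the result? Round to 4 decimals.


Step 1: Compute gradient at (2.8043, 2.1907).
grad_x = 2*2*2.8043 + 2 = 13.2172
grad_y = 2*5*2.1907 - 6 = 15.907
Step 2: Gradient step.
x_raw = 2.8043 - 0.02*13.2172 = 2.54
y_raw = 2.1907 - 0.02*15.907 = 1.8726
Step 3: Project onto [0, 3].
x_proj = clip(2.54) = 2.54
y_proj = clip(1.8726) = 1.8726
Step 4: Evaluate f.
f(2.54, 1.8726) = 24.2797


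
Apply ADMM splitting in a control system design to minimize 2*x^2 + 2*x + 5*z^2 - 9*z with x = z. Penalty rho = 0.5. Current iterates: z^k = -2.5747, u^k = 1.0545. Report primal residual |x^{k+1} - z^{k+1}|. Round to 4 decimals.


ADMM iteration with rho = 0.5, z^k = -2.5747, u^k = 1.0545
Step 1: x-update.
Minimize 2*x^2 + 2*x + (0.5/2)*(x + 2.5747 + 1.0545)^2
FOC: (2*2 + 0.5)*x = -2 + 0.5*(-2.5747 - 1.0545)
x^{k+1} = -0.8477
Step 2: z-update.
Minimize 5*z^2 - 9*z + (0.5/2)*(-0.8477 - z + 1.0545)^2
FOC: (2*5 + 0.5)*z = 9 + 0.5*(-0.8477 + 1.0545)
z^{k+1} = 0.867
Step 3: u-update.
u^{k+1} = 1.0545 - 0.8477 - 0.867 = -0.6602
Step 4: Primal residual = |-0.8477 - 0.867| = 1.7147


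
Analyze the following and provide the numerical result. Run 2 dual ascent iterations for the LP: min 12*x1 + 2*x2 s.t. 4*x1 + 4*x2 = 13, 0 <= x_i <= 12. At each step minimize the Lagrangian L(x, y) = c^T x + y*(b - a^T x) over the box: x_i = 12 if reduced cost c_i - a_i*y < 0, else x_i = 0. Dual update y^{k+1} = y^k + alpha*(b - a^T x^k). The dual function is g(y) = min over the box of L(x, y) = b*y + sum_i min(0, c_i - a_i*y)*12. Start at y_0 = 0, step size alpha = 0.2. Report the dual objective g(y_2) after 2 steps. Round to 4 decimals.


Dual ascent for LP: min 12*x1 + 2*x2, 4*x1 + 4*x2 = 13, 0 <= x_i <= 12
Step 1: y^k = 0.0, reduced costs: (12.0, 2.0)
  x^k = (0.0, 0.0), subgradient = b - a^T x = 13.0
  y^{k+1} = 0.0 + 0.2*13.0 = 2.6
Step 2: y^k = 2.6, reduced costs: (1.6, -8.4)
  x^k = (0.0, 12.0), subgradient = b - a^T x = -35.0
  y^{k+1} = 2.6 + 0.2*-35.0 = -4.4
Dual objective at y_2 = -4.4: reduced costs (29.6, 19.6), box minimizer x = (0.0, 0.0)
g(y_2) = b*y + (c1 - a1*y)*x1 + (c2 - a2*y)*x2 = 13*(-4.4) + 29.6*0.0 + 19.6*0.0 = -57.2 + 0.0 + 0.0 = -57.2


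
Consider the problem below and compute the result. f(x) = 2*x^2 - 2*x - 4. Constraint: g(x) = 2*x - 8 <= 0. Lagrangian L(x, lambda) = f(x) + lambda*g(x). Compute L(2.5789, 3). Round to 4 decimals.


Step 1: Evaluate f(x).
f(2.5789) = 2*2.5789^2 - 2*2.5789 - 4 = 4.1437
Step 2: Evaluate g(x).
g(2.5789) = 2*2.5789 - 8 = -2.8422
Step 3: Compute Lagrangian.
L = 4.1437 + 3*-2.8422 = -4.3829


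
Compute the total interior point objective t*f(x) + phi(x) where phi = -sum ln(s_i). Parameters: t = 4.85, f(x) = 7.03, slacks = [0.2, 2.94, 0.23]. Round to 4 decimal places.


Step 1: Compute log-barrier.
ln values: [-1.6094, 1.0784, -1.4697]
phi = -(-1.6094 + 1.0784 - 1.4697) = 2.0007
Step 2: Compute augmented objective.
t*f(x) = 4.85*7.03 = 34.0955
Total = 34.0955 + 2.0007 = 36.0962


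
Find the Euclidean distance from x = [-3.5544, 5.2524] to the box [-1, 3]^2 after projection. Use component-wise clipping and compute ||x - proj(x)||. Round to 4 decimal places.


Project each component onto [-1, 3].
clip(-3.5544) = -1.0, clip(5.2524) = 3.0
Projection = [-1.0, 3.0]
Squared diffs: [6.525, 5.0733]
Distance = sqrt(11.5983) = 3.4056


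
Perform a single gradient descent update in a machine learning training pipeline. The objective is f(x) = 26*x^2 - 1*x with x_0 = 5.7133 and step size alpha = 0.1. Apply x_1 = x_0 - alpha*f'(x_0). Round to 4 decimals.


We compute the gradient at x_0 and apply the update.
f'(x) = 52*x - 1
f'(5.7133) = 52*5.7133 - 1 = 296.0916
x_1 = 5.7133 - 0.1*296.0916 = -23.8959


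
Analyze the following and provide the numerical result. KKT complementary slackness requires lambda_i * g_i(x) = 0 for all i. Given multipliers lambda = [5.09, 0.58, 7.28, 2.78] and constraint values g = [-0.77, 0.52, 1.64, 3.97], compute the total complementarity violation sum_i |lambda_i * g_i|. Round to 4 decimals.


KKT complementary slackness check:
lambda_1 * g_1 = 5.09 * -0.77 = -3.9193
lambda_2 * g_2 = 0.58 * 0.52 = 0.3016
lambda_3 * g_3 = 7.28 * 1.64 = 11.9392
lambda_4 * g_4 = 2.78 * 3.97 = 11.0366
Total violation = 3.9193 + 0.3016 + 11.9392 + 11.0366 = 27.1967


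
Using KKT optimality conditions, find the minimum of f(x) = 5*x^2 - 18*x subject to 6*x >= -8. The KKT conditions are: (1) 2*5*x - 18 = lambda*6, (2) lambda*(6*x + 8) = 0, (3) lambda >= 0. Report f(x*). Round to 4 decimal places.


Step 1: Try lambda = 0 (constraint inactive).
Stationarity: 2*5*x - 18 = 0
x* = 18/(2*5) = 1.8
Check constraint: 6*1.8 = 10.8 >= -8 -- satisfied.
Step 2: Compute optimal value.
f(x*) = 5*1.8^2 - 18*1.8 = -16.2


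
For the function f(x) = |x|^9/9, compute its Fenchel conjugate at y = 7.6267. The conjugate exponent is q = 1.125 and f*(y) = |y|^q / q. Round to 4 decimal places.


The conjugate exponent q satisfies 1/p + 1/q = 1.
p = 9, so q = 9/(9 - 1) = 1.125
|y|^q = 7.6267^1.125 = 9.8317
f*(7.6267) = 9.8317 / 1.125 = 8.7393


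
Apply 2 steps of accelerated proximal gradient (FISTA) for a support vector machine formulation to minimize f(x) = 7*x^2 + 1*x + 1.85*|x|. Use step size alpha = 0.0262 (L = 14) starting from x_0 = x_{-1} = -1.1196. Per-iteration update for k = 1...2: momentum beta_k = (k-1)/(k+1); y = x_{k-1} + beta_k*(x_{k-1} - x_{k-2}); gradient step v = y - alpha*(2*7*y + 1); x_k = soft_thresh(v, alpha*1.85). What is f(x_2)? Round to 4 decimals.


FISTA on f(x) = 7*x^2 + 1*x + 1.85*|x|
L = 14, alpha = 0.0262
Iteration 1: beta = 0.0, y = -1.1196 + 0.0*(-1.1196 + 1.1196) = -1.1196
  grad(y) = -14.6744, v = y - alpha*grad = -0.7351
  prox(v) = soft_thresh(-0.7351, 0.0485) = -0.6867
Iteration 2: beta = 0.3333, y = -0.6867 + 0.3333*(-0.6867 + 1.1196) = -0.5423
  grad(y) = -6.5929, v = y - alpha*grad = -0.3696
  prox(v) = soft_thresh(-0.3696, 0.0485) = -0.3211
f(x_2) = 7*(-0.3211)^2 + 1*(-0.3211) + 1.85*|-0.3211| = 0.9949


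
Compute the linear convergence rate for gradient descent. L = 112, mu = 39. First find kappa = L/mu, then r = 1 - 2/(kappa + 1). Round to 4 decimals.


Step 1: Compute the condition number.
kappa = L/mu = 112/39 = 2.8718
Step 2: Compute the convergence rate.
r = 1 - 2/(kappa + 1) = 1 - 2*mu/(L + mu) = (L - mu)/(L + mu) = 73/151 = 0.4834


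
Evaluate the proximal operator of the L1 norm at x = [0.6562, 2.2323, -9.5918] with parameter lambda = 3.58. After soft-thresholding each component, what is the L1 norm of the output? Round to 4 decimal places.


Soft-thresholding with lambda = 3.58:
prox(0.6562) = sign(0.6562)*max(|0.6562| - 3.58, 0) = 0.0
prox(2.2323) = sign(2.2323)*max(|2.2323| - 3.58, 0) = 0.0
prox(-9.5918) = sign(-9.5918)*max(|-9.5918| - 3.58, 0) = -6.0118
prox(x) = [0.0, 0.0, -6.0118]
||prox(x)||_1 = 0.0 + 0.0 + 6.0118 = 6.0118


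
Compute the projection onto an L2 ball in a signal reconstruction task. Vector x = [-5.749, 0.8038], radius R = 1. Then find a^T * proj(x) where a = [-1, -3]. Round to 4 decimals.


Step 1: Compute ||x|| (intermediates to 6 decimals).
||x|| = sqrt((-5.749)^2 + 0.8038^2) = 5.80492
Step 2: Project.
Since ||x|| > R, scale = R/||x|| = 1/5.80492 = 0.172268, proj(x) = scale * x
proj(x) = [-0.990369, 0.138469]
Step 3: Dot product.
a^T * proj(x) = -1*(-0.990369) - 3*0.138469 = 0.575


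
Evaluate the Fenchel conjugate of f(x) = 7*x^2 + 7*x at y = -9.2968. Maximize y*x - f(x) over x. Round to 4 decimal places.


f*(y) = sup_x {y*x - a*x^2 - b*x} = sup_x {(y-b)*x - a*x^2}
FOC: (y - b) - 2a*x = 0 => x* = (y - b)/(2a)
x* = (-9.2968 - 7)/(2*7) = -1.1641
f*(-9.2968) = (y-b)^2/(4a) = (-9.2968 - 7)^2/(4*7)
= 265.5857/28 = 9.4852


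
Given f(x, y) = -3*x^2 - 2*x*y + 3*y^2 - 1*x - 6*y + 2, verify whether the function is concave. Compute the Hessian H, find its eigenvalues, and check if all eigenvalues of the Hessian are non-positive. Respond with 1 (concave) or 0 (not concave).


The Hessian of f(x,y) = -3*x^2 - 2*x*y + 3*y^2 - 1*x - 6*y + 2 is:
H = [[-6, -2], [-2, 6]]
Trace = -6 + 6 = 0
Determinant = -6*6 - (-2)^2 = -40
Discriminant = (0)^2 - 4*-40 = 160.0
Eigenvalues: lambda_1 = -6.3246, lambda_2 = 6.3246
The function is not concave.

0


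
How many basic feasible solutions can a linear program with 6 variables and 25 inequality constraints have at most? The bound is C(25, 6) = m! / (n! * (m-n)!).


Each vertex corresponds to some choice of n active constraints out of m, so the number of vertices is at most C(m, n) = m! / (n!(m-n)!).
m = 25, n = 6
Numerator: 25 * 24 * 23 * 22 * 21 * 20
Denominator: 6! = 720
C(25, 6) = 177100


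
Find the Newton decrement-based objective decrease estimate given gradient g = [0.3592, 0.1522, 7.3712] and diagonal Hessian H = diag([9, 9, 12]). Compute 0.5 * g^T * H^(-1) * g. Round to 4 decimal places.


Step 1: H is diagonal, so H^(-1) * g = [0.0399, 0.0169, 0.6143].
Step 2: g^T H^(-1) g = sum_i g_i^2 / H_ii
  = (0.3592)^2/9 + (0.1522)^2/9 + (7.3712)^2/12
  = 0.0143 + 0.0026 + 4.5279 = 4.5448
Step 3: Objective decrease = 0.5 * g^T H^(-1) g = 2.2724


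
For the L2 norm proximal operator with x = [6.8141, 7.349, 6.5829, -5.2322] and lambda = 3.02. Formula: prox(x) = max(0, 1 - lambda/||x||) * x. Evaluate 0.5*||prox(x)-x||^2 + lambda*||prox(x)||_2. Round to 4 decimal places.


Step 1: Compute ||x||.
||x|| = 13.0824
Step 2: Compute scaling factor.
scale = max(0, 1 - 3.02/13.0824) = 0.7692
Step 3: prox(x) = [5.2411, 5.6525, 5.0633, -4.0244]
||prox(x)|| = 10.0624
Step 4: Proximal objective.
0.5*||prox-x||^2 = 4.5602
lambda*||prox|| = 30.3884
Total = 34.9488


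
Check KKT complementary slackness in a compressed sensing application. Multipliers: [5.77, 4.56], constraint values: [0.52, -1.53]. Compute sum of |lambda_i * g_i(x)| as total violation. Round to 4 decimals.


KKT complementary slackness check:
lambda_1 * g_1 = 5.77 * 0.52 = 3.0004
lambda_2 * g_2 = 4.56 * -1.53 = -6.9768
Total violation = 3.0004 + 6.9768 = 9.9772


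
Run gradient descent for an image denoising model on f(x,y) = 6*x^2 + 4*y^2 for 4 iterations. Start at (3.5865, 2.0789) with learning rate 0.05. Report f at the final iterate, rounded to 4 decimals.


Gradient descent on f(x,y) = 6*x^2 + 4*y^2.
Starting point: (3.5865, 2.0789), alpha = 0.05
Step 1: grad_x = 2*6*3.5865 = 43.038, grad_y = 2*4*2.0789 = 16.6312
  x_1 = 3.5865 - 0.05*43.038 = 1.4346
  y_1 = 2.0789 - 0.05*16.6312 = 1.2473
Step 2: grad_x = 2*6*1.4346 = 17.2152, grad_y = 2*4*1.2473 = 9.9787
  x_2 = 1.4346 - 0.05*17.2152 = 0.5738
  y_2 = 1.2473 - 0.05*9.9787 = 0.7484
Step 3: grad_x = 2*6*0.5738 = 6.8861, grad_y = 2*4*0.7484 = 5.9872
  x_3 = 0.5738 - 0.05*6.8861 = 0.2295
  y_3 = 0.7484 - 0.05*5.9872 = 0.449
Step 4: grad_x = 2*6*0.2295 = 2.7544, grad_y = 2*4*0.449 = 3.5923
  x_4 = 0.2295 - 0.05*2.7544 = 0.0918
  y_4 = 0.449 - 0.05*3.5923 = 0.2694
f(0.0918, 0.2694) = 6*0.0918^2 + 4*0.2694^2 = 0.3409


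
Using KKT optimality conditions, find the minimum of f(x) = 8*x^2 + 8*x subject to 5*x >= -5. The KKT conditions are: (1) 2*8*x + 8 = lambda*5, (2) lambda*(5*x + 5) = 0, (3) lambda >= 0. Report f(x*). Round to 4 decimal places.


Step 1: Try lambda = 0 (constraint inactive).
Stationarity: 2*8*x + 8 = 0
x* = -8/(2*8) = -0.5
Check constraint: 5*-0.5 = -2.5 >= -5 -- satisfied.
Step 2: Compute optimal value.
f(x*) = 8*(-0.5)^2 + 8*(-0.5) = -2.0


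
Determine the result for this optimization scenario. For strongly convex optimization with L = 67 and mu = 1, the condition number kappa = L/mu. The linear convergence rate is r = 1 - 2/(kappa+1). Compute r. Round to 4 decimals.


Step 1: Compute the condition number.
kappa = L/mu = 67/1 = 67.0
Step 2: Compute the convergence rate.
r = 1 - 2/(kappa + 1) = 1 - 2*mu/(L + mu) = (L - mu)/(L + mu) = 66/68 = 0.9706


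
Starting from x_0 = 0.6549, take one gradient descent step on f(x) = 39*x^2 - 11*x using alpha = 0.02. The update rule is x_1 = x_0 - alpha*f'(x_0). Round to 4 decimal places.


We compute the gradient at x_0 and apply the update.
f'(x) = 78*x - 11
f'(0.6549) = 78*0.6549 - 11 = 40.0822
x_1 = 0.6549 - 0.02*40.0822 = -0.1467


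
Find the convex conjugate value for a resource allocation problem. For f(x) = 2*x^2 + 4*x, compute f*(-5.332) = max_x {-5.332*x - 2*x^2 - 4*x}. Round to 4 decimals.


f*(y) = sup_x {y*x - a*x^2 - b*x} = sup_x {(y-b)*x - a*x^2}
FOC: (y - b) - 2a*x = 0 => x* = (y - b)/(2a)
x* = (-5.332 - 4)/(2*2) = -2.333
f*(-5.332) = (y-b)^2/(4a) = (-5.332 - 4)^2/(4*2)
= 87.0862/8 = 10.8858


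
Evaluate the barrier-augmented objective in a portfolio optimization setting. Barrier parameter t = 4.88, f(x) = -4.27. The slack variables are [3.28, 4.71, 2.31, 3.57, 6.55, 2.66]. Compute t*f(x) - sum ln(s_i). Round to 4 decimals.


Step 1: Compute log-barrier.
ln values: [1.1878, 1.5497, 0.8372, 1.2726, 1.8795, 0.9783]
phi = -(1.1878 + 1.5497 + 0.8372 + 1.2726 + 1.8795 + 0.9783) = -7.7051
Step 2: Compute augmented objective.
t*f(x) = 4.88*-4.27 = -20.8376
Total = -20.8376 - 7.7051 = -28.5427


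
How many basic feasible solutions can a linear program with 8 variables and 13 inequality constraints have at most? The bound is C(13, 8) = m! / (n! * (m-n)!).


Each vertex corresponds to some choice of n active constraints out of m, so the number of vertices is at most C(m, n) = m! / (n!(m-n)!).
m = 13, n = 8
Numerator: 13 * 12 * 11 * 10 * 9 * 8 * 7 * 6
Denominator: 8! = 40320
C(13, 8) = 1287


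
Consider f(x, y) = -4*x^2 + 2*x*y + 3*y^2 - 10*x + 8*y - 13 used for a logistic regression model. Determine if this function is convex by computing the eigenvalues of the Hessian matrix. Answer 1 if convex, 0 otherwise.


The Hessian of f(x,y) = -4*x^2 + 2*x*y + 3*y^2 - 10*x + 8*y - 13 is:
H = [[-8, 2], [2, 6]]
Trace = -8 + 6 = -2
Determinant = -8*6 - (2)^2 = -52
Discriminant = (-2)^2 - 4*-52 = 212.0
Eigenvalues: lambda_1 = -8.2801, lambda_2 = 6.2801
The function is not convex.

0


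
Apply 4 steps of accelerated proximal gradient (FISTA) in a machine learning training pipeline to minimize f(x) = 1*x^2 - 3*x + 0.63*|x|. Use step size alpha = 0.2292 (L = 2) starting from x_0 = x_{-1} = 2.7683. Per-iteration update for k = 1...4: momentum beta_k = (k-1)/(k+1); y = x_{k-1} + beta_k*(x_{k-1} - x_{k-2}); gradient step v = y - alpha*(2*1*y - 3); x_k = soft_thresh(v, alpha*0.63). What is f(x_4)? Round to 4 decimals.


FISTA on f(x) = 1*x^2 - 3*x + 0.63*|x|
L = 2, alpha = 0.2292
Iteration 1: beta = 0.0, y = 2.7683 + 0.0*(2.7683 - 2.7683) = 2.7683
  grad(y) = 2.5366, v = y - alpha*grad = 2.1869
  prox(v) = soft_thresh(2.1869, 0.1444) = 2.0425
Iteration 2: beta = 0.3333, y = 2.0425 + 0.3333*(2.0425 - 2.7683) = 1.8006
  grad(y) = 0.6012, v = y - alpha*grad = 1.6628
  prox(v) = soft_thresh(1.6628, 0.1444) = 1.5184
Iteration 3: beta = 0.5, y = 1.5184 + 0.5*(1.5184 - 2.0425) = 1.2563
  grad(y) = -0.4873, v = y - alpha*grad = 1.368
  prox(v) = soft_thresh(1.368, 0.1444) = 1.2236
Iteration 4: beta = 0.6, y = 1.2236 + 0.6*(1.2236 - 1.5184) = 1.0468
  grad(y) = -0.9064, v = y - alpha*grad = 1.2545
  prox(v) = soft_thresh(1.2545, 0.1444) = 1.1101
f(x_4) = 1*1.1101^2 - 3*1.1101 + 0.63*|1.1101| = -1.3986


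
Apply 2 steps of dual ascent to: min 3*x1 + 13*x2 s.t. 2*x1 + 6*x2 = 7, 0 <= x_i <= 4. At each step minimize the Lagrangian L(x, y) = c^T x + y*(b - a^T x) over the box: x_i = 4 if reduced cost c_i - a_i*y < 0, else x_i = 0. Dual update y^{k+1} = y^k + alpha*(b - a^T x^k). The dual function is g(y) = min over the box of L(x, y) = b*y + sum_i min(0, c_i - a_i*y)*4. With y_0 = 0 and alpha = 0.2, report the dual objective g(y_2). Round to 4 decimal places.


Dual ascent for LP: min 3*x1 + 13*x2, 2*x1 + 6*x2 = 7, 0 <= x_i <= 4
Step 1: y^k = 0.0, reduced costs: (3.0, 13.0)
  x^k = (0.0, 0.0), subgradient = b - a^T x = 7.0
  y^{k+1} = 0.0 + 0.2*7.0 = 1.4
Step 2: y^k = 1.4, reduced costs: (0.2, 4.6)
  x^k = (0.0, 0.0), subgradient = b - a^T x = 7.0
  y^{k+1} = 1.4 + 0.2*7.0 = 2.8
Dual objective at y_2 = 2.8: reduced costs (-2.6, -3.8), box minimizer x = (4.0, 4.0)
g(y_2) = b*y + (c1 - a1*y)*x1 + (c2 - a2*y)*x2 = 7*2.8 + (-2.6)*4.0 + (-3.8)*4.0 = 19.6 - 10.4 - 15.2 = -6.0


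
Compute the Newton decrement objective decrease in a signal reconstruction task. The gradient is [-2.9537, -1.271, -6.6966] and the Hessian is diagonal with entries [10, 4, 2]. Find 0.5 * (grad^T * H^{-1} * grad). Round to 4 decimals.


Step 1: H is diagonal, so H^(-1) * g = [-0.2954, -0.3178, -3.3483].
Step 2: g^T H^(-1) g = sum_i g_i^2 / H_ii
  = (-2.9537)^2/10 + (-1.271)^2/4 + (-6.6966)^2/2
  = 0.8724 + 0.4039 + 22.4222 = 23.6985
Step 3: Objective decrease = 0.5 * g^T H^(-1) g = 11.8493


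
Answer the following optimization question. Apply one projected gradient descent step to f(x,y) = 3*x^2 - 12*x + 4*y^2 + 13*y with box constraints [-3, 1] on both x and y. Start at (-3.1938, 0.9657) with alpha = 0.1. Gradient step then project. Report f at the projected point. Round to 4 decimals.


Step 1: Compute gradient at (-3.1938, 0.9657).
grad_x = 2*3*-3.1938 - 12 = -31.1628
grad_y = 2*4*0.9657 + 13 = 20.7256
Step 2: Gradient step.
x_raw = -3.1938 - 0.1*-31.1628 = -0.0775
y_raw = 0.9657 - 0.1*20.7256 = -1.1069
Step 3: Project onto [-3, 1].
x_proj = clip(-0.0775) = -0.0775
y_proj = clip(-1.1069) = -1.1069
Step 4: Evaluate f.
f(-0.0775, -1.1069) = -8.5404


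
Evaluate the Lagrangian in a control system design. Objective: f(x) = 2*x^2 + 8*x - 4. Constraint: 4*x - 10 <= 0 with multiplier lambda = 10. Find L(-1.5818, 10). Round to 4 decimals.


Step 1: Evaluate f(x).
f(-1.5818) = 2*(-1.5818)^2 + 8*(-1.5818) - 4 = -11.6502
Step 2: Evaluate g(x).
g(-1.5818) = 4*-1.5818 - 10 = -16.3272
Step 3: Compute Lagrangian.
L = -11.6502 + 10*-16.3272 = -174.9222


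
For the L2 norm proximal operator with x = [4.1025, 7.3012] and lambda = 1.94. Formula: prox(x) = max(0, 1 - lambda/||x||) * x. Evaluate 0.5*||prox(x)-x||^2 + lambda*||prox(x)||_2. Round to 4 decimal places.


Step 1: Compute ||x||.
||x|| = 8.3748
Step 2: Compute scaling factor.
scale = max(0, 1 - 1.94/8.3748) = 0.7684
Step 3: prox(x) = [3.1522, 5.6099]
||prox(x)|| = 6.4348
Step 4: Proximal objective.
0.5*||prox-x||^2 = 1.8818
lambda*||prox|| = 12.4835
Total = 14.3654


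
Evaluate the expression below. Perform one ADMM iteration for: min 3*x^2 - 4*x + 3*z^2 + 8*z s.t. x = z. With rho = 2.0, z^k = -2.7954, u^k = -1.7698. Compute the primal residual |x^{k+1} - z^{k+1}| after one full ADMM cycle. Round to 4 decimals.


ADMM iteration with rho = 2.0, z^k = -2.7954, u^k = -1.7698
Step 1: x-update.
Minimize 3*x^2 - 4*x + (2.0/2)*(x + 2.7954 - 1.7698)^2
FOC: (2*3 + 2.0)*x = 4 + 2.0*(-2.7954 + 1.7698)
x^{k+1} = 0.2436
Step 2: z-update.
Minimize 3*z^2 + 8*z + (2.0/2)*(0.2436 - z - 1.7698)^2
FOC: (2*3 + 2.0)*z = -8 + 2.0*(0.2436 - 1.7698)
z^{k+1} = -1.3816
Step 3: u-update.
u^{k+1} = -1.7698 + 0.2436 + 1.3816 = -0.1447
Step 4: Primal residual = |0.2436 + 1.3816| = 1.6252


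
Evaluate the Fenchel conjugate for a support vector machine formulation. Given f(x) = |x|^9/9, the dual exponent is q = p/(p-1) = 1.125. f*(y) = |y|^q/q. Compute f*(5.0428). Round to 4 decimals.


The conjugate exponent q satisfies 1/p + 1/q = 1.
p = 9, so q = 9/(9 - 1) = 1.125
|y|^q = 5.0428^1.125 = 6.1731
f*(5.0428) = 6.1731 / 1.125 = 5.4872


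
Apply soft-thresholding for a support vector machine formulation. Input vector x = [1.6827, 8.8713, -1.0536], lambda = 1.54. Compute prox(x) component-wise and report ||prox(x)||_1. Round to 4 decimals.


Soft-thresholding with lambda = 1.54:
prox(1.6827) = sign(1.6827)*max(|1.6827| - 1.54, 0) = 0.1427
prox(8.8713) = sign(8.8713)*max(|8.8713| - 1.54, 0) = 7.3313
prox(-1.0536) = sign(-1.0536)*max(|-1.0536| - 1.54, 0) = 0.0
prox(x) = [0.1427, 7.3313, 0.0]
||prox(x)||_1 = 0.1427 + 7.3313 + 0.0 = 7.474


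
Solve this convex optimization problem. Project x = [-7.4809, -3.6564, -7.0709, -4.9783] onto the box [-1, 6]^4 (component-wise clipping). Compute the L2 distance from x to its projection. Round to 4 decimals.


Project each component onto [-1, 6].
clip(-7.4809) = -1.0, clip(-3.6564) = -1.0, clip(-7.0709) = -1.0, clip(-4.9783) = -1.0
Projection = [-1.0, -1.0, -1.0, -1.0]
Squared diffs: [42.0021, 7.0565, 36.8558, 15.8269]
Distance = sqrt(101.7413) = 10.0867


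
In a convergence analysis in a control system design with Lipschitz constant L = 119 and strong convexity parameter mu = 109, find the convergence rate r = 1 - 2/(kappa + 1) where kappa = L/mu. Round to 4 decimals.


Step 1: Compute the condition number.
kappa = L/mu = 119/109 = 1.0917
Step 2: Compute the convergence rate.
r = 1 - 2/(kappa + 1) = 1 - 2*mu/(L + mu) = (L - mu)/(L + mu) = 10/228 = 0.0439


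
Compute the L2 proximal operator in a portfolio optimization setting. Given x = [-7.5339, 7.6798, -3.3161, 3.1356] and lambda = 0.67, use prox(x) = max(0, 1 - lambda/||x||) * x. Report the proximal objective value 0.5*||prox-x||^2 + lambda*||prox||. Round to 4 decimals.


Step 1: Compute ||x||.
||x|| = 11.6862
Step 2: Compute scaling factor.
scale = max(0, 1 - 0.67/11.6862) = 0.9427
Step 3: prox(x) = [-7.102, 7.2395, -3.126, 2.9558]
||prox(x)|| = 11.0162
Step 4: Proximal objective.
0.5*||prox-x||^2 = 0.2245
lambda*||prox|| = 7.3809
Total = 7.6053


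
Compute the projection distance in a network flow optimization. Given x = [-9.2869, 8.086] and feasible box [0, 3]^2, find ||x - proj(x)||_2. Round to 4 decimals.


Project each component onto [0, 3].
clip(-9.2869) = 0.0, clip(8.086) = 3.0
Projection = [0.0, 3.0]
Squared diffs: [86.2465, 25.8674]
Distance = sqrt(112.1139) = 10.5884


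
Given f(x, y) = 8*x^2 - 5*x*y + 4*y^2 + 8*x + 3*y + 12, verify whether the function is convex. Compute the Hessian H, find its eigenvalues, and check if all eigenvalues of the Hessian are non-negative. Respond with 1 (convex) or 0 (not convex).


The Hessian of f(x,y) = 8*x^2 - 5*x*y + 4*y^2 + 8*x + 3*y + 12 is:
H = [[16, -5], [-5, 8]]
Trace = 16 + 8 = 24
Determinant = 16*8 - (-5)^2 = 103
Discriminant = (24)^2 - 4*103 = 164.0
Eigenvalues: lambda_1 = 5.5969, lambda_2 = 18.4031
The function is convex.

1


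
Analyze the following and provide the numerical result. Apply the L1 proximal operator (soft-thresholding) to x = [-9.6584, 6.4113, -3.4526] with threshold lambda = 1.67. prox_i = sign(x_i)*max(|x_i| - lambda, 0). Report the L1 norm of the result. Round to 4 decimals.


Soft-thresholding with lambda = 1.67:
prox(-9.6584) = sign(-9.6584)*max(|-9.6584| - 1.67, 0) = -7.9884
prox(6.4113) = sign(6.4113)*max(|6.4113| - 1.67, 0) = 4.7413
prox(-3.4526) = sign(-3.4526)*max(|-3.4526| - 1.67, 0) = -1.7826
prox(x) = [-7.9884, 4.7413, -1.7826]
||prox(x)||_1 = 7.9884 + 4.7413 + 1.7826 = 14.5123


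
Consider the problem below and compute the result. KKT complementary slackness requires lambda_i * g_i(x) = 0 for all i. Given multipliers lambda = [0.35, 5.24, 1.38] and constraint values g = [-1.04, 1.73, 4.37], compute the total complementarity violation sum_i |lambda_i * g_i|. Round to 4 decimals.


KKT complementary slackness check:
lambda_1 * g_1 = 0.35 * -1.04 = -0.364
lambda_2 * g_2 = 5.24 * 1.73 = 9.0652
lambda_3 * g_3 = 1.38 * 4.37 = 6.0306
Total violation = 0.364 + 9.0652 + 6.0306 = 15.4598


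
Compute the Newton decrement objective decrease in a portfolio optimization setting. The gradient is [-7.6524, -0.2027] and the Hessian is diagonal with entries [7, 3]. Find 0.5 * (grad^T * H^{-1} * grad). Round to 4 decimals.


Step 1: H is diagonal, so H^(-1) * g = [-1.0932, -0.0676].
Step 2: g^T H^(-1) g = sum_i g_i^2 / H_ii
  = (-7.6524)^2/7 + (-0.2027)^2/3
  = 8.3656 + 0.0137 = 8.3793
Step 3: Objective decrease = 0.5 * g^T H^(-1) g = 4.1896


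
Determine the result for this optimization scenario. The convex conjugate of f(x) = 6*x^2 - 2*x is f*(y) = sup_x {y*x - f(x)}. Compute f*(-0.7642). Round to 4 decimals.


f*(y) = sup_x {y*x - a*x^2 - b*x} = sup_x {(y-b)*x - a*x^2}
FOC: (y - b) - 2a*x = 0 => x* = (y - b)/(2a)
x* = (-0.7642 + 2)/(2*6) = 0.103
f*(-0.7642) = (y-b)^2/(4a) = (-0.7642 + 2)^2/(4*6)
= 1.5272/24 = 0.0636


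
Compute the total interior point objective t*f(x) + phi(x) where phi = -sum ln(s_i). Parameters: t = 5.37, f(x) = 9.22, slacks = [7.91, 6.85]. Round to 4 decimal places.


Step 1: Compute log-barrier.
ln values: [2.0681, 1.9242]
phi = -(2.0681 + 1.9242) = -3.9924
Step 2: Compute augmented objective.
t*f(x) = 5.37*9.22 = 49.5114
Total = 49.5114 - 3.9924 = 45.519


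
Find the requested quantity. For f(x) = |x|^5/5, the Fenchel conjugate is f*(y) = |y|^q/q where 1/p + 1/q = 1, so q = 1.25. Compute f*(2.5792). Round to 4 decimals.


The conjugate exponent q satisfies 1/p + 1/q = 1.
p = 5, so q = 5/(5 - 1) = 1.25
|y|^q = 2.5792^1.25 = 3.2686
f*(2.5792) = 3.2686 / 1.25 = 2.6148


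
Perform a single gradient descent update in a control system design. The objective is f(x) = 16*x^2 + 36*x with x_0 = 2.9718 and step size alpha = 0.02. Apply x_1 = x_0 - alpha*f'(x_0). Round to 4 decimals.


We compute the gradient at x_0 and apply the update.
f'(x) = 32*x + 36
f'(2.9718) = 32*2.9718 + 36 = 131.0976
x_1 = 2.9718 - 0.02*131.0976 = 0.3498


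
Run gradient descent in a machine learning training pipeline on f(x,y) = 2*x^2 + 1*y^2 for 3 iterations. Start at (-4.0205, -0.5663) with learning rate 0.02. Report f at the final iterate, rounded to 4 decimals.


Gradient descent on f(x,y) = 2*x^2 + 1*y^2.
Starting point: (-4.0205, -0.5663), alpha = 0.02
Step 1: grad_x = 2*2*-4.0205 = -16.082, grad_y = 2*1*-0.5663 = -1.1326
  x_1 = -4.0205 - 0.02*-16.082 = -3.6989
  y_1 = -0.5663 - 0.02*-1.1326 = -0.5436
Step 2: grad_x = 2*2*-3.6989 = -14.7954, grad_y = 2*1*-0.5436 = -1.0873
  x_2 = -3.6989 - 0.02*-14.7954 = -3.403
  y_2 = -0.5436 - 0.02*-1.0873 = -0.5219
Step 3: grad_x = 2*2*-3.403 = -13.6118, grad_y = 2*1*-0.5219 = -1.0438
  x_3 = -3.403 - 0.02*-13.6118 = -3.1307
  y_3 = -0.5219 - 0.02*-1.0438 = -0.501
f(-3.1307, -0.501) = 2*(-3.1307)^2 + 1*(-0.501)^2 = 19.8538


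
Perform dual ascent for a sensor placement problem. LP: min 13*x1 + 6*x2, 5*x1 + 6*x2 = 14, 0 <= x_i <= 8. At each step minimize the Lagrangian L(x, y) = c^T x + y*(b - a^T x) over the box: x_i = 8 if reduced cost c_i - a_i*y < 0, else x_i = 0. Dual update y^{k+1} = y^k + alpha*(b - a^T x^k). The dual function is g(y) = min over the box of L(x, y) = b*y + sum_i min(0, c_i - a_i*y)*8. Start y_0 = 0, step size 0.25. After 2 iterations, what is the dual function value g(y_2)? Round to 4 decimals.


Dual ascent for LP: min 13*x1 + 6*x2, 5*x1 + 6*x2 = 14, 0 <= x_i <= 8
Step 1: y^k = 0.0, reduced costs: (13.0, 6.0)
  x^k = (0.0, 0.0), subgradient = b - a^T x = 14.0
  y^{k+1} = 0.0 + 0.25*14.0 = 3.5
Step 2: y^k = 3.5, reduced costs: (-4.5, -15.0)
  x^k = (8.0, 8.0), subgradient = b - a^T x = -74.0
  y^{k+1} = 3.5 + 0.25*-74.0 = -15.0
Dual objective at y_2 = -15.0: reduced costs (88.0, 96.0), box minimizer x = (0.0, 0.0)
g(y_2) = b*y + (c1 - a1*y)*x1 + (c2 - a2*y)*x2 = 14*(-15.0) + 88.0*0.0 + 96.0*0.0 = -210.0 + 0.0 + 0.0 = -210.0


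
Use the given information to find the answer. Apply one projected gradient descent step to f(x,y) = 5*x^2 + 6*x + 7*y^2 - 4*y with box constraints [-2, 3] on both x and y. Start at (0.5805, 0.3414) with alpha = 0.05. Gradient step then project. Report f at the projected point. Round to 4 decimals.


Step 1: Compute gradient at (0.5805, 0.3414).
grad_x = 2*5*0.5805 + 6 = 11.805
grad_y = 2*7*0.3414 - 4 = 0.7796
Step 2: Gradient step.
x_raw = 0.5805 - 0.05*11.805 = -0.0098
y_raw = 0.3414 - 0.05*0.7796 = 0.3024
Step 3: Project onto [-2, 3].
x_proj = clip(-0.0098) = -0.0098
y_proj = clip(0.3024) = 0.3024
Step 4: Evaluate f.
f(-0.0098, 0.3024) = -0.6275


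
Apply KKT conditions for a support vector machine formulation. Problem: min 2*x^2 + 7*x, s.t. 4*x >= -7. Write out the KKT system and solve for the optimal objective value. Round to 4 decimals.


Step 1: Try lambda = 0 (constraint inactive).
Stationarity: 2*2*x + 7 = 0
x* = -7/(2*2) = -1.75
Check constraint: 4*-1.75 = -7.0 >= -7 -- satisfied.
Step 2: Compute optimal value.
f(x*) = 2*(-1.75)^2 + 7*(-1.75) = -6.125


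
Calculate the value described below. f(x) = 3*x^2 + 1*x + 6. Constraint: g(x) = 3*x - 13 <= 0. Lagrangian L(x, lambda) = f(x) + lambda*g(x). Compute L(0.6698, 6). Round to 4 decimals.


Step 1: Evaluate f(x).
f(0.6698) = 3*0.6698^2 + 1*0.6698 + 6 = 8.0157
Step 2: Evaluate g(x).
g(0.6698) = 3*0.6698 - 13 = -10.9906
Step 3: Compute Lagrangian.
L = 8.0157 + 6*-10.9906 = -57.9279


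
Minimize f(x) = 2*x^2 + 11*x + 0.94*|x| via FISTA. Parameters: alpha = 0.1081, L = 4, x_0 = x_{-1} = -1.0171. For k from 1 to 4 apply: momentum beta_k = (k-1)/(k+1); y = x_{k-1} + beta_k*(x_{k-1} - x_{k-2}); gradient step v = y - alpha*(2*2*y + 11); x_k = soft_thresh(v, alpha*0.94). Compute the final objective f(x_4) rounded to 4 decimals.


FISTA on f(x) = 2*x^2 + 11*x + 0.94*|x|
L = 4, alpha = 0.1081
Iteration 1: beta = 0.0, y = -1.0171 + 0.0*(-1.0171 + 1.0171) = -1.0171
  grad(y) = 6.9316, v = y - alpha*grad = -1.7664
  prox(v) = soft_thresh(-1.7664, 0.1016) = -1.6648
Iteration 2: beta = 0.3333, y = -1.6648 + 0.3333*(-1.6648 + 1.0171) = -1.8807
  grad(y) = 3.4772, v = y - alpha*grad = -2.2566
  prox(v) = soft_thresh(-2.2566, 0.1016) = -2.155
Iteration 3: beta = 0.5, y = -2.155 + 0.5*(-2.155 + 1.6648) = -2.4001
  grad(y) = 1.3998, v = y - alpha*grad = -2.5514
  prox(v) = soft_thresh(-2.5514, 0.1016) = -2.4498
Iteration 4: beta = 0.6, y = -2.4498 + 0.6*(-2.4498 + 2.155) = -2.6266
  grad(y) = 0.4935, v = y - alpha*grad = -2.68
  prox(v) = soft_thresh(-2.68, 0.1016) = -2.5784
f(x_4) = 2*(-2.5784)^2 + 11*(-2.5784) + 0.94*|-2.5784| = -12.6424


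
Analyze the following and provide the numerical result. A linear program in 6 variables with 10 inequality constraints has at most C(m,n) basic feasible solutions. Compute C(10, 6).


Each vertex corresponds to some choice of n active constraints out of m, so the number of vertices is at most C(m, n) = m! / (n!(m-n)!).
m = 10, n = 6
Numerator: 10 * 9 * 8 * 7 * 6 * 5
Denominator: 6! = 720
C(10, 6) = 210


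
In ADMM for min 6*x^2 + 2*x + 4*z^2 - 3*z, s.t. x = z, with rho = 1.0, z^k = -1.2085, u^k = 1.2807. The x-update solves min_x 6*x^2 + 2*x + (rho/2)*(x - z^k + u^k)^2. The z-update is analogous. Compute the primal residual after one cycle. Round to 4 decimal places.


ADMM iteration with rho = 1.0, z^k = -1.2085, u^k = 1.2807
Step 1: x-update.
Minimize 6*x^2 + 2*x + (1.0/2)*(x + 1.2085 + 1.2807)^2
FOC: (2*6 + 1.0)*x = -2 + 1.0*(-1.2085 - 1.2807)
x^{k+1} = -0.3453
Step 2: z-update.
Minimize 4*z^2 - 3*z + (1.0/2)*(-0.3453 - z + 1.2807)^2
FOC: (2*4 + 1.0)*z = 3 + 1.0*(-0.3453 + 1.2807)
z^{k+1} = 0.4373
Step 3: u-update.
u^{k+1} = 1.2807 - 0.3453 - 0.4373 = 0.4981
Step 4: Primal residual = |-0.3453 - 0.4373| = 0.7826


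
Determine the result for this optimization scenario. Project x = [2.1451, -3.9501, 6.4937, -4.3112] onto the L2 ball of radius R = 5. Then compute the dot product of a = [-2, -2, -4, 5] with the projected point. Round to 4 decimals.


Step 1: Compute ||x|| (intermediates to 6 decimals).
||x|| = sqrt(2.1451^2 + (-3.9501)^2 + 6.4937^2 + (-4.3112)^2) = 8.99774
Step 2: Project.
Since ||x|| > R, scale = R/||x|| = 5/8.99774 = 0.555695, proj(x) = scale * x
proj(x) = [1.192021, -2.195051, 3.608517, -2.395712]
Step 3: Dot product.
a^T * proj(x) = -2*1.192021 - 2*(-2.195051) - 4*3.608517 + 5*(-2.395712) = -24.4066


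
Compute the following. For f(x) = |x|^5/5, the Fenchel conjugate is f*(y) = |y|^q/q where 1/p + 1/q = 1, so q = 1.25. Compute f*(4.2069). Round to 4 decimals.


The conjugate exponent q satisfies 1/p + 1/q = 1.
p = 5, so q = 5/(5 - 1) = 1.25
|y|^q = 4.2069^1.25 = 6.0249
f*(4.2069) = 6.0249 / 1.25 = 4.82


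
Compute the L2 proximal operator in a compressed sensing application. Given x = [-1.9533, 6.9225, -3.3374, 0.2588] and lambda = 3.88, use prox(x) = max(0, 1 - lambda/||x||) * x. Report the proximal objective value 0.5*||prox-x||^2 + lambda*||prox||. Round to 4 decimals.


Step 1: Compute ||x||.
||x|| = 7.9336
Step 2: Compute scaling factor.
scale = max(0, 1 - 3.88/7.9336) = 0.5109
Step 3: prox(x) = [-0.998, 3.537, -1.7052, 0.1322]
||prox(x)|| = 4.0536
Step 4: Proximal objective.
0.5*||prox-x||^2 = 7.5272
lambda*||prox|| = 15.728
Total = 23.2551


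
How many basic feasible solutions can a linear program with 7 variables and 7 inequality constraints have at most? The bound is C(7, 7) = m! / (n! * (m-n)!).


Each vertex corresponds to some choice of n active constraints out of m, so the number of vertices is at most C(m, n) = m! / (n!(m-n)!).
m = 7, n = 7
Numerator: 7 * 6 * 5 * 4 * 3 * 2 * 1
Denominator: 7! = 5040
C(7, 7) = 1


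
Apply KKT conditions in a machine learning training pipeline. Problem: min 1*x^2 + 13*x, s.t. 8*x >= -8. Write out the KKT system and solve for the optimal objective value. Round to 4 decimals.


Step 1: Try lambda = 0 (constraint inactive).
x_unc = -13/(2*1) = -6.5
Check: 8*-6.5 = -52.0 < -8 -- violated!
Step 2: Constraint must be active: 8*x = -8
x* = -8/8 = -1.0
lambda = (2*1*(-1.0) + 13)/8 = 1.375
Step 3: Compute optimal value.
f(x*) = 1*(-1.0)^2 + 13*(-1.0) = -12.0


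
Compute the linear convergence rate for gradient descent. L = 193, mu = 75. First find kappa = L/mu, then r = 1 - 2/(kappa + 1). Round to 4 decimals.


Step 1: Compute the condition number.
kappa = L/mu = 193/75 = 2.5733
Step 2: Compute the convergence rate.
r = 1 - 2/(kappa + 1) = 1 - 2*mu/(L + mu) = (L - mu)/(L + mu) = 118/268 = 0.4403


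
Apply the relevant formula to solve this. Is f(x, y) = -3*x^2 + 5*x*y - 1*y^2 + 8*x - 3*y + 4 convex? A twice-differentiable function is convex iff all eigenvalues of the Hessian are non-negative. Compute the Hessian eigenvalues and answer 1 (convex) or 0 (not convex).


The Hessian of f(x,y) = -3*x^2 + 5*x*y - 1*y^2 + 8*x - 3*y + 4 is:
H = [[-6, 5], [5, -2]]
Trace = -6 - 2 = -8
Determinant = -6*-2 - (5)^2 = -13
Discriminant = (-8)^2 - 4*-13 = 116.0
Eigenvalues: lambda_1 = -9.3852, lambda_2 = 1.3852
The function is not convex.

0


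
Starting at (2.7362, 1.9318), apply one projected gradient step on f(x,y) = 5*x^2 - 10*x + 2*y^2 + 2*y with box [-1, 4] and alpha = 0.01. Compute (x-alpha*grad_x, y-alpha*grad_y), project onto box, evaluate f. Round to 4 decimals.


Step 1: Compute gradient at (2.7362, 1.9318).
grad_x = 2*5*2.7362 - 10 = 17.362
grad_y = 2*2*1.9318 + 2 = 9.7272
Step 2: Gradient step.
x_raw = 2.7362 - 0.01*17.362 = 2.5626
y_raw = 1.9318 - 0.01*9.7272 = 1.8345
Step 3: Project onto [-1, 4].
x_proj = clip(2.5626) = 2.5626
y_proj = clip(1.8345) = 1.8345
Step 4: Evaluate f.
f(2.5626, 1.8345) = 17.6083


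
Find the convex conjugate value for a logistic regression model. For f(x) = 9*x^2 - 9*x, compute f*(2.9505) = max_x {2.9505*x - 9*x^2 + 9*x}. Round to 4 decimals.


f*(y) = sup_x {y*x - a*x^2 - b*x} = sup_x {(y-b)*x - a*x^2}
FOC: (y - b) - 2a*x = 0 => x* = (y - b)/(2a)
x* = (2.9505 + 9)/(2*9) = 0.6639
f*(2.9505) = (y-b)^2/(4a) = (2.9505 + 9)^2/(4*9)
= 142.8145/36 = 3.9671
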